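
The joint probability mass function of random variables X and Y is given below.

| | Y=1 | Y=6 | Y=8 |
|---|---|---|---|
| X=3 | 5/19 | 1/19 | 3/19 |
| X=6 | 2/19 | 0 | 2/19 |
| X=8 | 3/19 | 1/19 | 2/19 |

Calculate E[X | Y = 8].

P(Y = 8) = 7/19.
Σ X·P over the event = 3·(3/19) + 6·(2/19) + 8·(2/19) = 37/19.
E[X | Y = 8] = (37/19) / (7/19) = 37/7.

37/7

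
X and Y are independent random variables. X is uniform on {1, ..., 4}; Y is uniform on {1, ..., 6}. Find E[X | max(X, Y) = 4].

Outcomes with max(X, Y) = 4: (1,4), (2,4), (3,4), (4,1), (4,2), (4,3), (4,4), each with probability 1/24.
E[X | max(X, Y) = 4] = (1 + 2 + 3 + 4 + 4 + 4 + 4) / 7 = 22/7.

22/7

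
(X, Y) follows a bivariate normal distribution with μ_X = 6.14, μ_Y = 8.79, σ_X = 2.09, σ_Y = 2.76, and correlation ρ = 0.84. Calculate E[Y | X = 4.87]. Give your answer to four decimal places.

7.3812

E[Y | X=x] = μ_Y + ρ(σ_Y/σ_X)(x − μ_X) for jointly normal variables.
E[Y | X=4.87] = 8.79 + (0.84)·(2.76/2.09)·(4.87 − (6.14)) = 8.79 + (1.1093)·(-1.27) = 7.3812.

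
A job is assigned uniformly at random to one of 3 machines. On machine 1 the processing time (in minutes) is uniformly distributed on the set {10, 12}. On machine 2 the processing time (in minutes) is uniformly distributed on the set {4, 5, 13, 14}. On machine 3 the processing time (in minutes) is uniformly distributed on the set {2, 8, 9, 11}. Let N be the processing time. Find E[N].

E[N | machine 1] = (10+12)/2 = 11.
E[N | machine 2] = (4+5+13+14)/4 = 9.
E[N | machine 3] = (2+8+9+11)/4 = 15/2.
By the law of total expectation,
E[N] = (1/3)·(11) + (1/3)·(9) + (1/3)·(15/2) = 55/6.

55/6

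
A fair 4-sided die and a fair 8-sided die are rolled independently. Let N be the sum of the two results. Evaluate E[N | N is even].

P(N is even) = 1/2.
Σ over the event: 2·1/32 + 4·3/32 + 6·1/8 + 8·1/8 + 10·3/32 + 12·1/32 = 7/2.
E[N | N is even] = (7/2) / (1/2) = 7.

7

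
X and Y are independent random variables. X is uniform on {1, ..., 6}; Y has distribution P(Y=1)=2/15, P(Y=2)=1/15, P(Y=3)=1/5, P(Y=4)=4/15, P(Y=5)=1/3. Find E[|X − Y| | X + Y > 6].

43/27

P(X + Y > 6) = 3/5.
Summing |X−Y|·P(x,y) over outcomes with X + Y > 6 gives 43/45.
E[|X − Y| | X + Y > 6] = (43/45) / (3/5) = 43/27.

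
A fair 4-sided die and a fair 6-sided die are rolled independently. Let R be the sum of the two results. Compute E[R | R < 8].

P(R < 8) = 3/4.
Σ over the event: 2·1/24 + 3·1/12 + 4·1/8 + 5·1/6 + 6·1/6 + 7·1/6 = 23/6.
E[R | R < 8] = (23/6) / (3/4) = 46/9.

46/9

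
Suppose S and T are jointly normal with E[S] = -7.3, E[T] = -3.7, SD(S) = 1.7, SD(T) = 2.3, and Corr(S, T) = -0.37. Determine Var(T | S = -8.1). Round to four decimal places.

4.5658

For a bivariate normal, Var(T | S=x) = σ_T²(1 − ρ²).
Var(T | S=-8.1) = (2.3)²·(1 − (-0.37)²) = 5.29·0.8631 = 4.5658.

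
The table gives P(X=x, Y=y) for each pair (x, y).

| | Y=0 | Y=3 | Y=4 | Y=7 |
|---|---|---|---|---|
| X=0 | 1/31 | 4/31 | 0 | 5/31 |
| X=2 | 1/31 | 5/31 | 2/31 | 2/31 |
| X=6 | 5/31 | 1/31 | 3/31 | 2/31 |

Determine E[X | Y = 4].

22/5

P(Y = 4) = 5/31.
Summing X·P(X=x,Y=y) over the conditioning event gives 22/31.
E[X | Y = 4] = (22/31) / (5/31) = 22/5.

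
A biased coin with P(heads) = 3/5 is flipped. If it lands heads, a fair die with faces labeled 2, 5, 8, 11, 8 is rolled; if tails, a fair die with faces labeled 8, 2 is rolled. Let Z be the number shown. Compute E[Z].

E[Z | heads] = (2+5+8+11+8)/5 = 34/5.
E[Z | tails] = (8+2)/2 = 5.
By the law of total expectation,
E[Z] = (3/5)·(34/5) + (2/5)·(5) = 152/25.

152/25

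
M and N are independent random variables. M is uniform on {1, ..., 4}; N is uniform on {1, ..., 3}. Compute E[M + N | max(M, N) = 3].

24/5

Outcomes with max(M, N) = 3: (1,3), (2,3), (3,1), (3,2), (3,3), each with probability 1/12.
E[M + N | max(M, N) = 3] = (4 + 5 + 4 + 5 + 6) / 5 = 24/5.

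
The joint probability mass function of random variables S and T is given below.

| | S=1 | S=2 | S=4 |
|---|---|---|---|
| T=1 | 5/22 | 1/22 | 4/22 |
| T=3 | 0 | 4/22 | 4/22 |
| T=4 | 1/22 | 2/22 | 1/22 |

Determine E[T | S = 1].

3/2

P(S = 1) = 3/11.
Σ T·P over the event = 1·(5/22) + 4·(1/22) = 9/22.
E[T | S = 1] = (9/22) / (3/11) = 3/2.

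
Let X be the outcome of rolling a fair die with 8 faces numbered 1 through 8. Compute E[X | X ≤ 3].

Given X ≤ 3, X is equally likely to be any of {1, 2, 3}.
E[X | X ≤ 3] = (1 + 2 + 3) / 3 = 2.

2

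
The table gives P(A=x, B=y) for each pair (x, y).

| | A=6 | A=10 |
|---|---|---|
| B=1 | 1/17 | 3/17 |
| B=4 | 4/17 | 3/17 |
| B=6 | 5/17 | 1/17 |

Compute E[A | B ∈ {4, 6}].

P(B ∈ {4, 6}) = 13/17.
Σ A·P over the event = 6·(4/17) + 6·(5/17) + 10·(3/17) + 10·(1/17) = 94/17.
E[A | B ∈ {4, 6}] = (94/17) / (13/17) = 94/13.

94/13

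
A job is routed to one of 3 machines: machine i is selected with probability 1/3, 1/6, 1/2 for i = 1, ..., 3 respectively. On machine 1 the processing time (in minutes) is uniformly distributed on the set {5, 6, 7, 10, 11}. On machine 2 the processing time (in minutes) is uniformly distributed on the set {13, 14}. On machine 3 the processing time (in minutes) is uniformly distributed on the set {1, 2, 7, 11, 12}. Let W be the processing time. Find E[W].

163/20

E[W | machine 1] = (5+6+7+10+11)/5 = 39/5.
E[W | machine 2] = (13+14)/2 = 27/2.
E[W | machine 3] = (1+2+7+11+12)/5 = 33/5.
By the law of total expectation,
E[W] = (1/3)·(39/5) + (1/6)·(27/2) + (1/2)·(33/5) = 163/20.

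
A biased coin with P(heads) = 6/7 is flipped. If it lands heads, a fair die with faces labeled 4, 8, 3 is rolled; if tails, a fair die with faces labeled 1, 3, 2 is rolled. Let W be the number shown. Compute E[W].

32/7

E[W | heads] = (4+8+3)/3 = 5.
E[W | tails] = (1+3+2)/3 = 2.
By the law of total expectation,
E[W] = (6/7)·(5) + (1/7)·(2) = 32/7.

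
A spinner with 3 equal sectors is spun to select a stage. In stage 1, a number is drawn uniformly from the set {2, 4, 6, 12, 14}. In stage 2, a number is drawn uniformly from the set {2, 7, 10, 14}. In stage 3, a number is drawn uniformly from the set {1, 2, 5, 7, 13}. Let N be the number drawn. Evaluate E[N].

143/20

E[N | stage 1] = (2+4+6+12+14)/5 = 38/5.
E[N | stage 2] = (2+7+10+14)/4 = 33/4.
E[N | stage 3] = (1+2+5+7+13)/5 = 28/5.
By the law of total expectation,
E[N] = (1/3)·(38/5) + (1/3)·(33/4) + (1/3)·(28/5) = 143/20.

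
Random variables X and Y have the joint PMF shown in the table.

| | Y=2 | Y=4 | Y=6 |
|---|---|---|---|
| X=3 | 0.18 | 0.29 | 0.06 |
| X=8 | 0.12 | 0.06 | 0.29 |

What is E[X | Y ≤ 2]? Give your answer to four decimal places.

P(Y ≤ 2) = 0.30.
Σ X·P over the event = 3·(0.18) + 8·(0.12) = 1.50.
E[X | Y ≤ 2] = (1.50) / (0.30) = 5.0000.

5.0000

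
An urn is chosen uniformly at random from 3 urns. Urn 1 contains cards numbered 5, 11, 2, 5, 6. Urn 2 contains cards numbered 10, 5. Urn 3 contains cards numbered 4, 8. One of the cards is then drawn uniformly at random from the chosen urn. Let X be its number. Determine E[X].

193/30

E[X | urn 1] = (5+11+2+5+6)/5 = 29/5.
E[X | urn 2] = (10+5)/2 = 15/2.
E[X | urn 3] = (4+8)/2 = 6.
E[X] = (1/3)·(29/5) + (1/3)·(15/2) + (1/3)·(6) = 193/30.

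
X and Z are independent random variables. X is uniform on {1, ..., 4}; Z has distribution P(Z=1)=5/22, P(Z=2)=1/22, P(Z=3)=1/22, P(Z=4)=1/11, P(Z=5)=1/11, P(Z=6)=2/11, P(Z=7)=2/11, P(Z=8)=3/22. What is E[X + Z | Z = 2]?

9/2

P(Z = 2) = 1/22.
Summing (X+Z)·P(x,y) over outcomes with Z = 2 gives 9/44.
E[X + Z | Z = 2] = (9/44) / (1/22) = 9/2.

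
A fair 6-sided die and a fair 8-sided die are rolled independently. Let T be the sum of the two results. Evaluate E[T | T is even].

8

P(T is even) = 1/2.
Σ over the event: 2·1/48 + 4·1/16 + 6·5/48 + 8·1/8 + 10·5/48 + 12·1/16 + 14·1/48 = 4.
E[T | T is even] = (4) / (1/2) = 8.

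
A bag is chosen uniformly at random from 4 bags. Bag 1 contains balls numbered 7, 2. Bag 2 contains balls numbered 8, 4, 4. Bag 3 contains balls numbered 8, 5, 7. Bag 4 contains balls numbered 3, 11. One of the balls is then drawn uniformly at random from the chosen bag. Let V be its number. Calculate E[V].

E[V | bag 1] = (7+2)/2 = 9/2.
E[V | bag 2] = (8+4+4)/3 = 16/3.
E[V | bag 3] = (8+5+7)/3 = 20/3.
E[V | bag 4] = (3+11)/2 = 7.
E[V] = (1/4)·(9/2) + (1/4)·(16/3) + (1/4)·(20/3) + (1/4)·(7) = 47/8.

47/8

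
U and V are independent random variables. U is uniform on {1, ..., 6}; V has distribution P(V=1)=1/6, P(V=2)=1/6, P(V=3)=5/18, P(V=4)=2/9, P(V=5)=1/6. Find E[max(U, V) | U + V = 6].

73/18

P(U + V = 6) = 1/6.
Summing max(U,V)·P(x,y) over outcomes with U + V = 6 gives 73/108.
E[max(U, V) | U + V = 6] = (73/108) / (1/6) = 73/18.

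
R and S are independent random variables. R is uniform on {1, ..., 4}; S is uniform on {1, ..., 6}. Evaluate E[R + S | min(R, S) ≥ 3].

Outcomes with min(R, S) ≥ 3: (3,3), (3,4), (3,5), (3,6), (4,3), (4,4), (4,5), (4,6), each with probability 1/24.
E[R + S | min(R, S) ≥ 3] = (6 + 7 + 8 + 9 + 7 + 8 + 9 + 10) / 8 = 8.

8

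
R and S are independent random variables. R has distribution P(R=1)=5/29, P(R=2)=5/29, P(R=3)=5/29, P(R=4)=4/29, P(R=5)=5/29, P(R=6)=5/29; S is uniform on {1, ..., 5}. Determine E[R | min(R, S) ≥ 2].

4

P(min(R, S) ≥ 2) = 96/145.
Summing R·P(x,y) over outcomes with min(R, S) ≥ 2 gives 384/145.
E[R | min(R, S) ≥ 2] = (384/145) / (96/145) = 4.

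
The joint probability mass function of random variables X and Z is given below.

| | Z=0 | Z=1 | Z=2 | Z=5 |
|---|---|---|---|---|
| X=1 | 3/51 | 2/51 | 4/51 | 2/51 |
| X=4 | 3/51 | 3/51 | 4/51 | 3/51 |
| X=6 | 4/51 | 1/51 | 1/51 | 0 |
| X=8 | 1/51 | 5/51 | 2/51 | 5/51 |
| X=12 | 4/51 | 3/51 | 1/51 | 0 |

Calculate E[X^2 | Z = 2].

94/3

P(Z = 2) = 4/17.
Σ X^2·P over the event = 1·(4/51) + 16·(4/51) + 36·(1/51) + 64·(2/51) + 144·(1/51) = 376/51.
E[X^2 | Z = 2] = (376/51) / (4/17) = 94/3.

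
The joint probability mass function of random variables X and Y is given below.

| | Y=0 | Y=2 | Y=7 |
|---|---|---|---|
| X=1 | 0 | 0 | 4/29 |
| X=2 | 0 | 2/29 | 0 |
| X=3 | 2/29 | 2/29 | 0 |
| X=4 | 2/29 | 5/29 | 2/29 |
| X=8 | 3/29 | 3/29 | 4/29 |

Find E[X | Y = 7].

22/5

P(Y = 7) = 10/29.
Σ X·P over the event = 1·(4/29) + 4·(2/29) + 8·(4/29) = 44/29.
E[X | Y = 7] = (44/29) / (10/29) = 22/5.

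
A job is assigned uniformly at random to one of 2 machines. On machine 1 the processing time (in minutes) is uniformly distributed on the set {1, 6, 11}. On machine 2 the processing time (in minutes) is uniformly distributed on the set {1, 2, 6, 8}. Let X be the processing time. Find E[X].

E[X | machine 1] = (1+6+11)/3 = 6.
E[X | machine 2] = (1+2+6+8)/4 = 17/4.
By the law of total expectation,
E[X] = (1/2)·(6) + (1/2)·(17/4) = 41/8.

41/8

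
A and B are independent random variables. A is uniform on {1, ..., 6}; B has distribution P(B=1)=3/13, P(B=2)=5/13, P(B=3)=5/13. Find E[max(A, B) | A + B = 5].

42/13

P(A + B = 5) = 1/6.
Summing max(A,B)·P(x,y) over outcomes with A + B = 5 gives 7/13.
E[max(A, B) | A + B = 5] = (7/13) / (1/6) = 42/13.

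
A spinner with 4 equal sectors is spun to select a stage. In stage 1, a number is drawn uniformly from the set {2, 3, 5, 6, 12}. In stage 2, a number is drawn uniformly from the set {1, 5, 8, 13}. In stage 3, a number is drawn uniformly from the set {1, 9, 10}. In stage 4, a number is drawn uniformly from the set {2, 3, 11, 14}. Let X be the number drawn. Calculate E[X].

E[X | stage 1] = (2+3+5+6+12)/5 = 28/5.
E[X | stage 2] = (1+5+8+13)/4 = 27/4.
E[X | stage 3] = (1+9+10)/3 = 20/3.
E[X | stage 4] = (2+3+11+14)/4 = 15/2.
E[X] = (1/4)·(28/5) + (1/4)·(27/4) + (1/4)·(20/3) + (1/4)·(15/2) = 1591/240.

1591/240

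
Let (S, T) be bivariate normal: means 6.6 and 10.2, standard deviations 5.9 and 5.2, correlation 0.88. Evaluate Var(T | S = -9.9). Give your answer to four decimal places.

6.1002

Var(T | S=x) = (1 − ρ²)·σ_T².
Var(T | S=-9.9) = (5.2)²·(1 − (0.88)²) = 27.04·0.2256 = 6.1002.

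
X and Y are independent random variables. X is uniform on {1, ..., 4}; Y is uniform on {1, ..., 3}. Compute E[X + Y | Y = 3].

11/2

Outcomes with Y = 3: (1,3), (2,3), (3,3), (4,3), each with probability 1/12.
E[X + Y | Y = 3] = (4 + 5 + 6 + 7) / 4 = 11/2.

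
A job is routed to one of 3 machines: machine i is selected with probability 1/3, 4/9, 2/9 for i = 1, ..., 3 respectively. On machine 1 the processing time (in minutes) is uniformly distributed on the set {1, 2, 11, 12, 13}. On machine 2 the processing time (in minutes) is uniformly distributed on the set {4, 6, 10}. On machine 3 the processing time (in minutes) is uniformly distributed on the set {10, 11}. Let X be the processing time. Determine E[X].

E[X | machine 1] = (1+2+11+12+13)/5 = 39/5.
E[X | machine 2] = (4+6+10)/3 = 20/3.
E[X | machine 3] = (10+11)/2 = 21/2.
By the law of total expectation,
E[X] = (1/3)·(39/5) + (4/9)·(20/3) + (2/9)·(21/2) = 1066/135.

1066/135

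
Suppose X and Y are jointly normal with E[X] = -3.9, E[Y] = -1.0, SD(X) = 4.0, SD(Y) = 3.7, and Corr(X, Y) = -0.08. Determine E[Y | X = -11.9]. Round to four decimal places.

-0.4080

The regression of Y on X has slope ρ·σ_Y/σ_X and passes through (μ_X, μ_Y).
E[Y | X=-11.9] = -1.0 + (-0.08)·(3.7/4.0)·(-11.9 − (-3.9)) = -1.0 + (-0.074)·(-8) = -0.4080.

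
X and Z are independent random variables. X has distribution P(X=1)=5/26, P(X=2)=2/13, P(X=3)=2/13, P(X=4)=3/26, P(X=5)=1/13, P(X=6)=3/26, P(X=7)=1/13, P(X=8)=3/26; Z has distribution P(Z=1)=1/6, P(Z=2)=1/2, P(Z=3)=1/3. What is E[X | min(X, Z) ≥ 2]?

14/3

P(min(X, Z) ≥ 2) = 35/52.
Summing X·P(x,y) over outcomes with min(X, Z) ≥ 2 gives 245/78.
E[X | min(X, Z) ≥ 2] = (245/78) / (35/52) = 14/3.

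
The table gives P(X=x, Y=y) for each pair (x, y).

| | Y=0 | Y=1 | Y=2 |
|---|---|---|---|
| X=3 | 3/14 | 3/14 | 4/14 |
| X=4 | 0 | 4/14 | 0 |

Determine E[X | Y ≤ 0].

P(Y ≤ 0) = 3/14.
Σ X·P over the event = 3·(3/14) = 9/14.
E[X | Y ≤ 0] = (9/14) / (3/14) = 3.

3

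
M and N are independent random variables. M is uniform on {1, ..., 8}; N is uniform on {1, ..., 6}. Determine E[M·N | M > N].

P(M > N) = 9/16.
Summing MN·P(x,y) over outcomes with M > N gives 245/24.
E[M·N | M > N] = (245/24) / (9/16) = 490/27.

490/27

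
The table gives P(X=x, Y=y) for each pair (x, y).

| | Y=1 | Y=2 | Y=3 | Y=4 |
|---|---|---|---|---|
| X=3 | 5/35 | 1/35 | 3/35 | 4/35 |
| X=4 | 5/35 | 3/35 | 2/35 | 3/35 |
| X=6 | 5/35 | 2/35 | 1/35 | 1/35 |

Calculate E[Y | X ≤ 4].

P(X ≤ 4) = 26/35.
Σ Y·P over the event = 1·(5/35) + 2·(1/35) + 3·(3/35) + 4·(4/35) + 1·(5/35) + 2·(3/35) + 3·(2/35) + 4·(3/35) = 61/35.
E[Y | X ≤ 4] = (61/35) / (26/35) = 61/26.

61/26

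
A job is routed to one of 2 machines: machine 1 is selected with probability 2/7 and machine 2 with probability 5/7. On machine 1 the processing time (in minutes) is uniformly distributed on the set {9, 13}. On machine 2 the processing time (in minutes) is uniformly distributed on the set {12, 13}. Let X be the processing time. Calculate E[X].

169/14

E[X | machine 1] = (9+13)/2 = 11.
E[X | machine 2] = (12+13)/2 = 25/2.
By the law of total expectation,
E[X] = (2/7)·(11) + (5/7)·(25/2) = 169/14.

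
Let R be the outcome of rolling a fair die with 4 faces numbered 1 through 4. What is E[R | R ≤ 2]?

3/2

Given R ≤ 2, R is equally likely to be any of {1, 2}.
E[R | R ≤ 2] = (1 + 2) / 2 = 3/2.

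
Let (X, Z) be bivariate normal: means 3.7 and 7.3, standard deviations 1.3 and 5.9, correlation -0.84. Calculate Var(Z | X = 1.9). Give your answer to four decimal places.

10.2481

For a bivariate normal, Var(Z | X=x) = σ_Z²(1 − ρ²).
Var(Z | X=1.9) = (5.9)²·(1 − (-0.84)²) = 34.81·0.2944 = 10.2481.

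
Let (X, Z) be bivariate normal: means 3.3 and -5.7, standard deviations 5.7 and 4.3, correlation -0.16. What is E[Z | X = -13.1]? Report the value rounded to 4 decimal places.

-3.7205

For a bivariate normal, E[Z | X=x] = μ_Z + ρ·(σ_Z/σ_X)·(x − μ_X).
E[Z | X=-13.1] = -5.7 + (-0.16)·(4.3/5.7)·(-13.1 − (3.3)) = -5.7 + (-0.1207)·(-16.4) = -3.7205.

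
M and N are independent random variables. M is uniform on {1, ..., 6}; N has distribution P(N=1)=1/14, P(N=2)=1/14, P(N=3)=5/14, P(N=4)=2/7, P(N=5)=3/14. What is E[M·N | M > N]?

P(M > N) = 5/12.
Summing MN·P(x,y) over outcomes with M > N gives 547/84.
E[M·N | M > N] = (547/84) / (5/12) = 547/35.

547/35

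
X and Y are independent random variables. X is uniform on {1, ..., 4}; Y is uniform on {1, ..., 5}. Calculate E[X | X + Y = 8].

Outcomes with X + Y = 8: (3,5), (4,4), each with probability 1/20.
E[X | X + Y = 8] = (3 + 4) / 2 = 7/2.

7/2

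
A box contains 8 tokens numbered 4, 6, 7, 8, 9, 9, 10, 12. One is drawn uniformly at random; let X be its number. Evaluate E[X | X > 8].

P(X > 8) = 1/2.
Σ over the event: 9·1/4 + 10·1/8 + 12·1/8 = 5.
E[X | X > 8] = (5) / (1/2) = 10.

10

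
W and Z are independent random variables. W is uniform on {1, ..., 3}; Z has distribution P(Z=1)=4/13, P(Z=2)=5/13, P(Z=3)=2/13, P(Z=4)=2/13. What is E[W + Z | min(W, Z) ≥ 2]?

P(min(W, Z) ≥ 2) = 6/13.
Summing (W+Z)·P(x,y) over outcomes with min(W, Z) ≥ 2 gives 31/13.
E[W + Z | min(W, Z) ≥ 2] = (31/13) / (6/13) = 31/6.

31/6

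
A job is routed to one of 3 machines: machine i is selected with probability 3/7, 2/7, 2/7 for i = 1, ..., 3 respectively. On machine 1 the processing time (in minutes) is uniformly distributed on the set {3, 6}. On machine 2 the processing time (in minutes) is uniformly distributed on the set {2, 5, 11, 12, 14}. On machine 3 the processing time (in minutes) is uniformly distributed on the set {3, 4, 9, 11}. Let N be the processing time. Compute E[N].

E[N | machine 1] = (3+6)/2 = 9/2.
E[N | machine 2] = (2+5+11+12+14)/5 = 44/5.
E[N | machine 3] = (3+4+9+11)/4 = 27/4.
By the law of total expectation,
E[N] = (3/7)·(9/2) + (2/7)·(44/5) + (2/7)·(27/4) = 223/35.

223/35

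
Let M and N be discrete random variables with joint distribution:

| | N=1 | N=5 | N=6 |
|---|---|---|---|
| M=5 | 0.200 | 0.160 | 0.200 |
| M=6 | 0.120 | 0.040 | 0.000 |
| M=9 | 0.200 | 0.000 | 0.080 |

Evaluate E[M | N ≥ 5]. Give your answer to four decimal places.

P(N ≥ 5) = 0.480.
Σ M·P over the event = 5·(0.160) + 5·(0.200) + 6·(0.040) + 9·(0.080) = 2.760.
E[M | N ≥ 5] = (2.760) / (0.480) = 5.7500.

5.7500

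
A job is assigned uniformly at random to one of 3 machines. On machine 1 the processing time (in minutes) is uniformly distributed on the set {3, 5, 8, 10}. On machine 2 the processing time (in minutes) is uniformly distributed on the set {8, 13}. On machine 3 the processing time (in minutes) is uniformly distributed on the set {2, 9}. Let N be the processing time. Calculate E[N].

E[N | machine 1] = (3+5+8+10)/4 = 13/2.
E[N | machine 2] = (8+13)/2 = 21/2.
E[N | machine 3] = (2+9)/2 = 11/2.
By the law of total expectation,
E[N] = (1/3)·(13/2) + (1/3)·(21/2) + (1/3)·(11/2) = 15/2.

15/2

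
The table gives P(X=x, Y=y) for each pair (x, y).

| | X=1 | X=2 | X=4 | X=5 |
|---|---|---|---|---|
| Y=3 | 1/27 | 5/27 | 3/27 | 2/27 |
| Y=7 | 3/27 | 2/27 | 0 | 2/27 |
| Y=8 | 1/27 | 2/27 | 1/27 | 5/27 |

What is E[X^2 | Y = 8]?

50/3

P(Y = 8) = 1/3.
Σ X^2·P over the event = 1·(1/27) + 4·(2/27) + 16·(1/27) + 25·(5/27) = 50/9.
E[X^2 | Y = 8] = (50/9) / (1/3) = 50/3.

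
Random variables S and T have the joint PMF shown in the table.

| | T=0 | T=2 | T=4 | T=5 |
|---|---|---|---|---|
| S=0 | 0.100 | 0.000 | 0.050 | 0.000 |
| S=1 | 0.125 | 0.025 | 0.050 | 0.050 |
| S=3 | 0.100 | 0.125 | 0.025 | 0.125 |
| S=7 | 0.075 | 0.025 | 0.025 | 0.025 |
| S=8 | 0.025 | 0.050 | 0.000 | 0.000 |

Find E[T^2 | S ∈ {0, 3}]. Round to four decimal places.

P(S ∈ {0, 3}) = 0.525.
Σ T^2·P over the event = 0·(0.100) + 16·(0.050) + 0·(0.100) + 4·(0.125) + 16·(0.025) + 25·(0.125) = 4.825.
E[T^2 | S ∈ {0, 3}] = (4.825) / (0.525) = 9.1905.

9.1905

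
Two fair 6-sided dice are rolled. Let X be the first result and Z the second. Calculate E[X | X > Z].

P(X > Z) = 5/12.
Summing X·P(x,y) over outcomes with X > Z gives 35/18.
E[X | X > Z] = (35/18) / (5/12) = 14/3.

14/3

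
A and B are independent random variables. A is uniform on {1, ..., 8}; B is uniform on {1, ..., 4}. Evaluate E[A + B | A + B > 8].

10

P(A + B > 8) = 5/16.
Summing (A+B)·P(x,y) over outcomes with A + B > 8 gives 25/8.
E[A + B | A + B > 8] = (25/8) / (5/16) = 10.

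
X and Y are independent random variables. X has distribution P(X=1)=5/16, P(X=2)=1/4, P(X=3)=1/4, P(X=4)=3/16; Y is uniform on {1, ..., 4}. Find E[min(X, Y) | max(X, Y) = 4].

P(max(X, Y) = 4) = 25/64.
Summing min(X,Y)·P(x,y) over outcomes with max(X, Y) = 4 gives 55/64.
E[min(X, Y) | max(X, Y) = 4] = (55/64) / (25/64) = 11/5.

11/5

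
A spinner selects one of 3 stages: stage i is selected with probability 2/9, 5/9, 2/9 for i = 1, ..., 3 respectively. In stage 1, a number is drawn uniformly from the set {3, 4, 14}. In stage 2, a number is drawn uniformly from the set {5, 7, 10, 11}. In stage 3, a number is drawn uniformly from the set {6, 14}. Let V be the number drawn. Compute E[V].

301/36

E[V | stage 1] = (3+4+14)/3 = 7.
E[V | stage 2] = (5+7+10+11)/4 = 33/4.
E[V | stage 3] = (6+14)/2 = 10.
By the law of total expectation,
E[V] = (2/9)·(7) + (5/9)·(33/4) + (2/9)·(10) = 301/36.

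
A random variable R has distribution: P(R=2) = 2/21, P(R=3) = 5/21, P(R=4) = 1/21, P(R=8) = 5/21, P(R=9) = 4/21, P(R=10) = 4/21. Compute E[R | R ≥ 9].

19/2

P(R ≥ 9) = 8/21.
Σ over the event: 9·4/21 + 10·4/21 = 76/21.
E[R | R ≥ 9] = (76/21) / (8/21) = 19/2.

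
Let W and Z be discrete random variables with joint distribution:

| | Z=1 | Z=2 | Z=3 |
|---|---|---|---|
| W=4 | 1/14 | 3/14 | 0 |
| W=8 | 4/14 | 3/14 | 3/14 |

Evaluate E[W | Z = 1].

P(Z = 1) = 5/14.
Σ W·P over the event = 4·(1/14) + 8·(4/14) = 18/7.
E[W | Z = 1] = (18/7) / (5/14) = 36/5.

36/5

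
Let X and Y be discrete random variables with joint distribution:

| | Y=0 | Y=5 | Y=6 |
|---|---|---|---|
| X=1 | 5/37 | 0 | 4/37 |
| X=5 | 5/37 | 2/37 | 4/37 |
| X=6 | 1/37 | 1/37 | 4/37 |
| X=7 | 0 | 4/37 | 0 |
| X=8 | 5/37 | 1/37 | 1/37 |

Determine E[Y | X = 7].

P(X = 7) = 4/37.
Σ Y·P over the event = 5·(4/37) = 20/37.
E[Y | X = 7] = (20/37) / (4/37) = 5.

5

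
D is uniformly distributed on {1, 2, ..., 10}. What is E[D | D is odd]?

Given D is odd, D is equally likely to be any of {1, 3, 5, 7, 9}.
E[D | D is odd] = (1 + 3 + 5 + 7 + 9) / 5 = 5.

5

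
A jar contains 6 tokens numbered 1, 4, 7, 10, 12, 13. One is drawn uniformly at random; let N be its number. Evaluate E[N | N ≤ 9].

4

P(N ≤ 9) = 1/2.
Σ over the event: 1·1/6 + 4·1/6 + 7·1/6 = 2.
E[N | N ≤ 9] = (2) / (1/2) = 4.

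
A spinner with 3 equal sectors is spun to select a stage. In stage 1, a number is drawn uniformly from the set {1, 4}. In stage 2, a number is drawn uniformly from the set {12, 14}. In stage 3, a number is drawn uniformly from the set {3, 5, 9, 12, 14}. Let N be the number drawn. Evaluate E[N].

241/30

E[N | stage 1] = (1+4)/2 = 5/2.
E[N | stage 2] = (12+14)/2 = 13.
E[N | stage 3] = (3+5+9+12+14)/5 = 43/5.
E[N] = (1/3)·(5/2) + (1/3)·(13) + (1/3)·(43/5) = 241/30.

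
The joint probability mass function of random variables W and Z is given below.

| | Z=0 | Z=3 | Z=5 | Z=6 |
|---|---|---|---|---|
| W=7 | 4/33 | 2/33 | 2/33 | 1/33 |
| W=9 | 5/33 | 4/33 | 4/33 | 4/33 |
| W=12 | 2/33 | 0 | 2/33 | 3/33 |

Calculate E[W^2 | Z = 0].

889/11

P(Z = 0) = 1/3.
Σ W^2·P over the event = 49·(4/33) + 81·(5/33) + 144·(2/33) = 889/33.
E[W^2 | Z = 0] = (889/33) / (1/3) = 889/11.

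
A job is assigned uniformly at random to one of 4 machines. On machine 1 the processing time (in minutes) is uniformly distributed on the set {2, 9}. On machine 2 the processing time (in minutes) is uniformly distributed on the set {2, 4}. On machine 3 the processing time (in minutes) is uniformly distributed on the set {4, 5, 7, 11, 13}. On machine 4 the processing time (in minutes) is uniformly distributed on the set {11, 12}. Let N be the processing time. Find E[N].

7

E[N | machine 1] = (2+9)/2 = 11/2.
E[N | machine 2] = (2+4)/2 = 3.
E[N | machine 3] = (4+5+7+11+13)/5 = 8.
E[N | machine 4] = (11+12)/2 = 23/2.
By the law of total expectation,
E[N] = (1/4)·(11/2) + (1/4)·(3) + (1/4)·(8) + (1/4)·(23/2) = 7.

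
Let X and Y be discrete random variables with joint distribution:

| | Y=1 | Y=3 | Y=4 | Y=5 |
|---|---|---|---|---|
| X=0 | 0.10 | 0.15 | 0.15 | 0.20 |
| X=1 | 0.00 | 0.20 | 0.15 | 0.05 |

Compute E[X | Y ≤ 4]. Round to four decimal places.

P(Y ≤ 4) = 0.75.
Σ X·P over the event = 0·(0.10) + 0·(0.15) + 0·(0.15) + 1·(0.20) + 1·(0.15) = 0.35.
E[X | Y ≤ 4] = (0.35) / (0.75) = 0.4667.

0.4667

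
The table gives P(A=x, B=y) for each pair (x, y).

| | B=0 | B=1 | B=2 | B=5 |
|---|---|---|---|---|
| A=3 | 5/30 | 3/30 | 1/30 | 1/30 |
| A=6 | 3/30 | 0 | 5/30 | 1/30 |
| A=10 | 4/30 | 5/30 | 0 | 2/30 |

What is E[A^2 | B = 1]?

P(B = 1) = 4/15.
Summing A^2·P(A=x,B=y) over the conditioning event gives 527/30.
E[A^2 | B = 1] = (527/30) / (4/15) = 527/8.

527/8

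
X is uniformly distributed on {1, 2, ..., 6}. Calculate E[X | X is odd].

Given X is odd, X is equally likely to be any of {1, 3, 5}.
E[X | X is odd] = (1 + 3 + 5) / 3 = 3.

3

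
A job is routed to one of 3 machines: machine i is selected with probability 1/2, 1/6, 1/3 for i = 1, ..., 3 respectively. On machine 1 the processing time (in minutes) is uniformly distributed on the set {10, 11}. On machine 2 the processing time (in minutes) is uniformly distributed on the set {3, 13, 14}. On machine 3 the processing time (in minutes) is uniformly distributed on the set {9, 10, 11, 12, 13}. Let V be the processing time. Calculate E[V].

127/12

E[V | machine 1] = (10+11)/2 = 21/2.
E[V | machine 2] = (3+13+14)/3 = 10.
E[V | machine 3] = (9+10+11+12+13)/5 = 11.
By the law of total expectation,
E[V] = (1/2)·(21/2) + (1/6)·(10) + (1/3)·(11) = 127/12.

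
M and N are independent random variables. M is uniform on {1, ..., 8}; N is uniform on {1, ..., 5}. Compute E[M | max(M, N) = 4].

Outcomes with max(M, N) = 4: (1,4), (2,4), (3,4), (4,1), (4,2), (4,3), (4,4), each with probability 1/40.
E[M | max(M, N) = 4] = (1 + 2 + 3 + 4 + 4 + 4 + 4) / 7 = 22/7.

22/7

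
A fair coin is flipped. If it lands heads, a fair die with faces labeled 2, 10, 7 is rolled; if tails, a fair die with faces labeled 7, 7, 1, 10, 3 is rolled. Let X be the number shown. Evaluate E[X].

E[X | heads] = (2+10+7)/3 = 19/3.
E[X | tails] = (7+7+1+10+3)/5 = 28/5.
By the law of total expectation,
E[X] = (1/2)·(19/3) + (1/2)·(28/5) = 179/30.

179/30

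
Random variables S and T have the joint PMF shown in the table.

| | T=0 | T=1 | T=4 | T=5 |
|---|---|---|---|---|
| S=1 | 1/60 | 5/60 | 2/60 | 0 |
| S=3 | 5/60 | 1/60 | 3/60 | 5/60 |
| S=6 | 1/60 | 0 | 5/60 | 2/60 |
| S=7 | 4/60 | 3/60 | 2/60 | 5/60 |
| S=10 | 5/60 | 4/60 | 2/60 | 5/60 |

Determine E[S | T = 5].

112/17

P(T = 5) = 17/60.
Summing S·P(S=x,T=y) over the conditioning event gives 28/15.
E[S | T = 5] = (28/15) / (17/60) = 112/17.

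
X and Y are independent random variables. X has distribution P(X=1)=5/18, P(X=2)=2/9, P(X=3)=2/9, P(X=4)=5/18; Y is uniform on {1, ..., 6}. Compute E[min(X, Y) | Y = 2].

31/18

P(Y = 2) = 1/6.
Summing min(X,Y)·P(x,y) over outcomes with Y = 2 gives 31/108.
E[min(X, Y) | Y = 2] = (31/108) / (1/6) = 31/18.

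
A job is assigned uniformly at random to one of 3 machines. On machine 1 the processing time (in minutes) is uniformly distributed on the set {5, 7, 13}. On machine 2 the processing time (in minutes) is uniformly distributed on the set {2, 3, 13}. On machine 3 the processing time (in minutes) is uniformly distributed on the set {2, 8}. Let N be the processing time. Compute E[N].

58/9

E[N | machine 1] = (5+7+13)/3 = 25/3.
E[N | machine 2] = (2+3+13)/3 = 6.
E[N | machine 3] = (2+8)/2 = 5.
E[N] = (1/3)·(25/3) + (1/3)·(6) + (1/3)·(5) = 58/9.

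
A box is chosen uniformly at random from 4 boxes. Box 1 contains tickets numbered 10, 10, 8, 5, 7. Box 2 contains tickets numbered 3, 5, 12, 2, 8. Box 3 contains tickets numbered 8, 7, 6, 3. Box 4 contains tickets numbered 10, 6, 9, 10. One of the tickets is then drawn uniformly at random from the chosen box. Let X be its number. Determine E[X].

115/16

E[X | box 1] = (10+10+8+5+7)/5 = 8.
E[X | box 2] = (3+5+12+2+8)/5 = 6.
E[X | box 3] = (8+7+6+3)/4 = 6.
E[X | box 4] = (10+6+9+10)/4 = 35/4.
By the law of total expectation,
E[X] = (1/4)·(8) + (1/4)·(6) + (1/4)·(6) + (1/4)·(35/4) = 115/16.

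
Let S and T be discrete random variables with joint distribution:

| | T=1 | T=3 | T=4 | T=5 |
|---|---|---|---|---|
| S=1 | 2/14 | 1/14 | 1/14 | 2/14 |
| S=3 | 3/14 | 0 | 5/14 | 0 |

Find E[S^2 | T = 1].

P(T = 1) = 5/14.
Σ S^2·P over the event = 1·(2/14) + 9·(3/14) = 29/14.
E[S^2 | T = 1] = (29/14) / (5/14) = 29/5.

29/5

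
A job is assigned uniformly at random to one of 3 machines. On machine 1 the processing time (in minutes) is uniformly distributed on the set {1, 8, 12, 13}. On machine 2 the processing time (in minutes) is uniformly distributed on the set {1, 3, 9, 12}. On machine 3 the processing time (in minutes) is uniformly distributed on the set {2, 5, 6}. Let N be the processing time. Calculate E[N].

E[N | machine 1] = (1+8+12+13)/4 = 17/2.
E[N | machine 2] = (1+3+9+12)/4 = 25/4.
E[N | machine 3] = (2+5+6)/3 = 13/3.
By the law of total expectation,
E[N] = (1/3)·(17/2) + (1/3)·(25/4) + (1/3)·(13/3) = 229/36.

229/36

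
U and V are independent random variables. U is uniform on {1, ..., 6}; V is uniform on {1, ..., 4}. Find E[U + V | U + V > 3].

136/21

P(U + V > 3) = 7/8.
Summing (U+V)·P(x,y) over outcomes with U + V > 3 gives 17/3.
E[U + V | U + V > 3] = (17/3) / (7/8) = 136/21.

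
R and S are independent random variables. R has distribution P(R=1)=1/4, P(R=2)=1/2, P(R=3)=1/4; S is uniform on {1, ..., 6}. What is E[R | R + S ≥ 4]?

21/10

P(R + S ≥ 4) = 5/6.
Summing R·P(x,y) over outcomes with R + S ≥ 4 gives 7/4.
E[R | R + S ≥ 4] = (7/4) / (5/6) = 21/10.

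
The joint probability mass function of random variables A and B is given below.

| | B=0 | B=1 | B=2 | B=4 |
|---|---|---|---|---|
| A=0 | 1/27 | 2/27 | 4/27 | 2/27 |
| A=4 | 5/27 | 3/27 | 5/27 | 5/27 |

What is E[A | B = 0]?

10/3

P(B = 0) = 2/9.
Σ A·P over the event = 0·(1/27) + 4·(5/27) = 20/27.
E[A | B = 0] = (20/27) / (2/9) = 10/3.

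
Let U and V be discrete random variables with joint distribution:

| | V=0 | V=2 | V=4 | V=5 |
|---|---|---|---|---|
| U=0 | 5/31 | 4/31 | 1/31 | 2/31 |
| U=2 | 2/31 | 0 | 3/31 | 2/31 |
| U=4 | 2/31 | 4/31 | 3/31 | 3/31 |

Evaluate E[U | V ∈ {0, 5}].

P(V ∈ {0, 5}) = 16/31.
Summing U·P(U=x,V=y) over the conditioning event gives 28/31.
E[U | V ∈ {0, 5}] = (28/31) / (16/31) = 7/4.

7/4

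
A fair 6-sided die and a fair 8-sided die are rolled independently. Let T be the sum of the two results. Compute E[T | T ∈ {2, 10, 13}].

39/4

P(T ∈ {2, 10, 13}) = 1/6.
Σ over the event: 2·1/48 + 10·5/48 + 13·1/24 = 13/8.
E[T | T ∈ {2, 10, 13}] = (13/8) / (1/6) = 39/4.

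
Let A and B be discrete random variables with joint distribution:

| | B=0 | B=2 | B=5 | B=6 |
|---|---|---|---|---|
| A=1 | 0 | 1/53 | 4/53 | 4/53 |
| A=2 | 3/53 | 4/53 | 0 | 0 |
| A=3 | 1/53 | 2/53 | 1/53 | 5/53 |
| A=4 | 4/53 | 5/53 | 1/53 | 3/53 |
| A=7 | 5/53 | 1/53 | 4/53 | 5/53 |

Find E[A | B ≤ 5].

P(B ≤ 5) = 36/53.
Summing A·P(A=x,B=y) over the conditioning event gives 141/53.
E[A | B ≤ 5] = (141/53) / (36/53) = 47/12.

47/12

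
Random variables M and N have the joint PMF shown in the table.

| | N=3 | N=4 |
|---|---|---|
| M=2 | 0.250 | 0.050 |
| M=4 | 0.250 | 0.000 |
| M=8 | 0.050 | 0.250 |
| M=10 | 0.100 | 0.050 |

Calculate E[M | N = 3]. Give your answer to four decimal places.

4.4615

P(N = 3) = 0.650.
Σ M·P over the event = 2·(0.250) + 4·(0.250) + 8·(0.050) + 10·(0.100) = 2.900.
E[M | N = 3] = (2.900) / (0.650) = 4.4615.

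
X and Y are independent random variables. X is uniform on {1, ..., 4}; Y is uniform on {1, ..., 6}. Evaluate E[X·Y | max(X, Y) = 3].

27/5

Outcomes with max(X, Y) = 3: (1,3), (2,3), (3,1), (3,2), (3,3), each with probability 1/24.
E[X·Y | max(X, Y) = 3] = (3 + 6 + 3 + 6 + 9) / 5 = 27/5.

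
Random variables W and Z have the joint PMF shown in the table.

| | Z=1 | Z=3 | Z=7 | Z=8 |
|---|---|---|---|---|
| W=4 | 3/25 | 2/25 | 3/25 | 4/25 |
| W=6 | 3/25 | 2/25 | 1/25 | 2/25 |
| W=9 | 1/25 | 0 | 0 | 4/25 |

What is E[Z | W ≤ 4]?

31/6

P(W ≤ 4) = 12/25.
Summing Z·P(W=x,Z=y) over the conditioning event gives 62/25.
E[Z | W ≤ 4] = (62/25) / (12/25) = 31/6.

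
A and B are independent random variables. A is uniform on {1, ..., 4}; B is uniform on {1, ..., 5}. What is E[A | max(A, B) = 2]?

P(max(A, B) = 2) = 3/20.
Summing A·P(x,y) over outcomes with max(A, B) = 2 gives 1/4.
E[A | max(A, B) = 2] = (1/4) / (3/20) = 5/3.

5/3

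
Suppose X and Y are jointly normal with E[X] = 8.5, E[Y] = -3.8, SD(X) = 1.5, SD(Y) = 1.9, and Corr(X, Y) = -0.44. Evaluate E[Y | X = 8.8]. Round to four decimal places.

E[Y | X=x] = μ_Y + ρ(σ_Y/σ_X)(x − μ_X) for jointly normal variables.
E[Y | X=8.8] = -3.8 + (-0.44)·(1.9/1.5)·(8.8 − (8.5)) = -3.8 + (-0.55733)·(0.3) = -3.9672.

-3.9672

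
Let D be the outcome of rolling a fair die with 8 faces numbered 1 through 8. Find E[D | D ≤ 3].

2

Given D ≤ 3, D is equally likely to be any of {1, 2, 3}.
E[D | D ≤ 3] = (1 + 2 + 3) / 3 = 2.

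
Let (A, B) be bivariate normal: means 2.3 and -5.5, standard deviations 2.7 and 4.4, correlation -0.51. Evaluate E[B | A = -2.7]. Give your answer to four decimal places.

-1.3444

For a bivariate normal, E[B | A=x] = μ_B + ρ·(σ_B/σ_A)·(x − μ_A).
E[B | A=-2.7] = -5.5 + (-0.51)·(4.4/2.7)·(-2.7 − (2.3)) = -5.5 + (-0.831111)·(-5) = -1.3444.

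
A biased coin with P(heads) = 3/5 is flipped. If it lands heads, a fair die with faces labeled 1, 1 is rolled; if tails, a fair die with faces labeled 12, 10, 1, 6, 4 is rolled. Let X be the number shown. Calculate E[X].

E[X | heads] = (1+1)/2 = 1.
E[X | tails] = (12+10+1+6+4)/5 = 33/5.
By the law of total expectation,
E[X] = (3/5)·(1) + (2/5)·(33/5) = 81/25.

81/25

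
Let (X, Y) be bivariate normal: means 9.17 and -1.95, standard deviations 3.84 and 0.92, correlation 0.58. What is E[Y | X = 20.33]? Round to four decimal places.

-0.3992

E[Y | X=x] = μ_Y + ρ(σ_Y/σ_X)(x − μ_X) for jointly normal variables.
E[Y | X=20.33] = -1.95 + (0.58)·(0.92/3.84)·(20.33 − (9.17)) = -1.95 + (0.13896)·(11.16) = -0.3992.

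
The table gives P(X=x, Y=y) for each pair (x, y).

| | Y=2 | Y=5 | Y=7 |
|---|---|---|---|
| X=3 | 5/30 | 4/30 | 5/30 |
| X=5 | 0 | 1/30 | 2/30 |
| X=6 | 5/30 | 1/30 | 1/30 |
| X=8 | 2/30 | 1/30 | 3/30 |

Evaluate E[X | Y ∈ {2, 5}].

92/19

P(Y ∈ {2, 5}) = 19/30.
Σ X·P over the event = 3·(5/30) + 3·(4/30) + 5·(1/30) + 6·(5/30) + 6·(1/30) + 8·(2/30) + 8·(1/30) = 46/15.
E[X | Y ∈ {2, 5}] = (46/15) / (19/30) = 92/19.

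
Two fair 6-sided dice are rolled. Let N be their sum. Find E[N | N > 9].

P(N > 9) = 1/6.
Σ over the event: 10·1/12 + 11·1/18 + 12·1/36 = 16/9.
E[N | N > 9] = (16/9) / (1/6) = 32/3.

32/3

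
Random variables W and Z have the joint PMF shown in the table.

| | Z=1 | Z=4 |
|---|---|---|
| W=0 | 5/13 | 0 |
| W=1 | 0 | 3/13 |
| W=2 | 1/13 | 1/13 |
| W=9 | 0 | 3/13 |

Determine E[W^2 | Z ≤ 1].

P(Z ≤ 1) = 6/13.
Σ W^2·P over the event = 0·(5/13) + 4·(1/13) = 4/13.
E[W^2 | Z ≤ 1] = (4/13) / (6/13) = 2/3.

2/3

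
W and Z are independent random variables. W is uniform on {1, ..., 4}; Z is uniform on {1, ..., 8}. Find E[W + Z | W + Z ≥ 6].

P(W + Z ≥ 6) = 11/16.
Summing (W+Z)·P(x,y) over outcomes with W + Z ≥ 6 gives 23/4.
E[W + Z | W + Z ≥ 6] = (23/4) / (11/16) = 92/11.

92/11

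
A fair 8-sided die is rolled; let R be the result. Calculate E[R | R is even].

Given R is even, R is equally likely to be any of {2, 4, 6, 8}.
E[R | R is even] = (2 + 4 + 6 + 8) / 4 = 5.

5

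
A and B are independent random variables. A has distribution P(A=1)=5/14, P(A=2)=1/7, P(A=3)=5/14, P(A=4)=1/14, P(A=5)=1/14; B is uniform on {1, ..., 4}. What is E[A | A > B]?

66/19

P(A > B) = 19/56.
Summing A·P(x,y) over outcomes with A > B gives 33/28.
E[A | A > B] = (33/28) / (19/56) = 66/19.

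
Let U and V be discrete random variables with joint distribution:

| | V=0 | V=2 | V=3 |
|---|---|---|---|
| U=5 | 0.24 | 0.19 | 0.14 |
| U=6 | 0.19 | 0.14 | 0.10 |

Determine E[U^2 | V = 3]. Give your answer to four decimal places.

29.5833

P(V = 3) = 0.24.
Σ U^2·P over the event = 25·(0.14) + 36·(0.10) = 7.10.
E[U^2 | V = 3] = (7.10) / (0.24) = 29.5833.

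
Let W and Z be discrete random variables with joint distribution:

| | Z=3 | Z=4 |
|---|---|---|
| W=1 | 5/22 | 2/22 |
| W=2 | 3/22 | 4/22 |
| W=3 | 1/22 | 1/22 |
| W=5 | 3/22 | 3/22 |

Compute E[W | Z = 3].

P(Z = 3) = 6/11.
Summing W·P(W=x,Z=y) over the conditioning event gives 29/22.
E[W | Z = 3] = (29/22) / (6/11) = 29/12.

29/12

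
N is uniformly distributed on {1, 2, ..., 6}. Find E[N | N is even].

4

Given N is even, N is equally likely to be any of {2, 4, 6}.
E[N | N is even] = (2 + 4 + 6) / 3 = 4.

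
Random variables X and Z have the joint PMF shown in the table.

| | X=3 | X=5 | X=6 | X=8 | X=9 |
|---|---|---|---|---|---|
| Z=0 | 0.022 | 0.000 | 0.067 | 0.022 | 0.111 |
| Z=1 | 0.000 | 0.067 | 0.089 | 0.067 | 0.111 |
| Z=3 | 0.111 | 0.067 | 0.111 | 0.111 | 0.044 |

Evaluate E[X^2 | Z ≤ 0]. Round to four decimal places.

58.5991

P(Z ≤ 0) = 0.222.
Σ X^2·P over the event = 9·(0.022) + 36·(0.067) + 64·(0.022) + 81·(0.111) = 13.009.
E[X^2 | Z ≤ 0] = (13.009) / (0.222) = 58.5991.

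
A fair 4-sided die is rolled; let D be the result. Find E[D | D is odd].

Given D is odd, D is equally likely to be any of {1, 3}.
E[D | D is odd] = (1 + 3) / 2 = 2.

2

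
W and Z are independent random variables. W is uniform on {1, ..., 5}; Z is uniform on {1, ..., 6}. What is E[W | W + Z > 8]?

Outcomes with W + Z > 8: (3,6), (4,5), (4,6), (5,4), (5,5), (5,6), each with probability 1/30.
E[W | W + Z > 8] = (3 + 4 + 4 + 5 + 5 + 5) / 6 = 13/3.

13/3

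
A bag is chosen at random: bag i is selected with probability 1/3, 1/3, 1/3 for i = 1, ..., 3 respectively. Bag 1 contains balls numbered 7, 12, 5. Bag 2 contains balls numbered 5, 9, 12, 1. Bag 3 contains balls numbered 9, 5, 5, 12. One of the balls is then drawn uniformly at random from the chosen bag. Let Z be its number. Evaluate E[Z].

E[Z | bag 1] = (7+12+5)/3 = 8.
E[Z | bag 2] = (5+9+12+1)/4 = 27/4.
E[Z | bag 3] = (9+5+5+12)/4 = 31/4.
E[Z] = (1/3)·(8) + (1/3)·(27/4) + (1/3)·(31/4) = 15/2.

15/2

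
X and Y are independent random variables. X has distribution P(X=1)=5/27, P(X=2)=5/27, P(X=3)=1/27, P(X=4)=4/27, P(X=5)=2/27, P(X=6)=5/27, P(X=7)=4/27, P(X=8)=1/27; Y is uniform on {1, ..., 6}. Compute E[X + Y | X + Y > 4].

P(X + Y > 4) = 68/81.
Summing (X+Y)·P(x,y) over outcomes with X + Y > 4 gives 127/18.
E[X + Y | X + Y > 4] = (127/18) / (68/81) = 1143/136.

1143/136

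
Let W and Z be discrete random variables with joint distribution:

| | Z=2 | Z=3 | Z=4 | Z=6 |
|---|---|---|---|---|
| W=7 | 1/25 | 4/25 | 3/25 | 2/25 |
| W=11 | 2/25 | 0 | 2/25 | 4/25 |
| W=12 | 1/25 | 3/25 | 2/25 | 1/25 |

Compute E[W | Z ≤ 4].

86/9

P(Z ≤ 4) = 18/25.
Σ W·P over the event = 7·(1/25) + 7·(4/25) + 7·(3/25) + 11·(2/25) + 11·(2/25) + 12·(1/25) + 12·(3/25) + 12·(2/25) = 172/25.
E[W | Z ≤ 4] = (172/25) / (18/25) = 86/9.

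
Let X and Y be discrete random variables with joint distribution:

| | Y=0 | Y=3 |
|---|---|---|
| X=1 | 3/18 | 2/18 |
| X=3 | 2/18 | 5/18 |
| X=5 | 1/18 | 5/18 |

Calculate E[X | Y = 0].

7/3

P(Y = 0) = 1/3.
Σ X·P over the event = 1·(3/18) + 3·(2/18) + 5·(1/18) = 7/9.
E[X | Y = 0] = (7/9) / (1/3) = 7/3.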